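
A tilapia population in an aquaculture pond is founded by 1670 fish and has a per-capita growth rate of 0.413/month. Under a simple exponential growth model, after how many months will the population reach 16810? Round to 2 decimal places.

5.59 months

Set N₀·e^(rt) = 16810: e^(0.413·t) = 16810/1670 = 10.066.
0.413·t = ln(10.066) = 2.3092, so t = 2.3092/0.413 = 5.5912.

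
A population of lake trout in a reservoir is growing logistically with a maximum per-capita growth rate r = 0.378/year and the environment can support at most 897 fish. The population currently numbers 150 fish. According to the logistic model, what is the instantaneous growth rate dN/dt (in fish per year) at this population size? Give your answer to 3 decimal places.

dN/dt = rN(1 − N/K) = 0.378 × 150 × (1 − 150/897).
1 − 150/897 = 0.83278; dN/dt = 0.378 × 150 × 0.83278 = 47.218.

47.218 fish per year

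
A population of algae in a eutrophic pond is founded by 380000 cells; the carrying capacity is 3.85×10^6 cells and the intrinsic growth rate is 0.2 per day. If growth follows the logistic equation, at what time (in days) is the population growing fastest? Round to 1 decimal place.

11.1 days

Logistic growth is fastest at N = K/2 = 1.925×10^6.
A = (K − N₀)/N₀ = 9.1316. Set K/(1 + A·e^(−rt)) = K/2 → A·e^(−rt) = 1.
e^(−0.2t) = 1/9.1316 = 0.10951, so t = ln(9.1316)/0.2 = 2.2117/0.2 = 11.059.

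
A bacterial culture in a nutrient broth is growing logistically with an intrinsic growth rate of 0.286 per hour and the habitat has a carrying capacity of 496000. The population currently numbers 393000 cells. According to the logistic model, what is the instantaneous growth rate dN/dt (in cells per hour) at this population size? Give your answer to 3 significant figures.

dN/dt = rN(1 − N/K) = 0.286 × 393000 × (1 − 393000/496000).
1 − 393000/496000 = 0.20766; dN/dt = 0.286 × 393000 × 0.20766 = 23341.

23300 cells per hour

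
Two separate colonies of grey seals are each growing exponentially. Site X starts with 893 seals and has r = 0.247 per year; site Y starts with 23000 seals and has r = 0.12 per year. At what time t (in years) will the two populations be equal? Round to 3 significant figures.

Set 893·e^(0.247t) = 23000·e^(0.12t).
e^((0.247 − 0.12)t) = 23000/893 → e^(0.127·t) = 25.756.
0.127·t = ln(25.756) = 3.2487, so t = 3.2487/0.127 = 25.58.

25.6 years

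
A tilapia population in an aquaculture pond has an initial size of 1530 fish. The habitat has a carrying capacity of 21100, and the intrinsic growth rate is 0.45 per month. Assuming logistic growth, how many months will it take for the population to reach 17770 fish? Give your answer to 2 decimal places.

9.39 months

A = (K − N₀)/N₀ = (21100 − 1530)/1530 = 12.791.
Solve 21100/(1 + 12.791·e^(−0.45t)) = 17770: 1 + 12.791·e^(−0.45t) = 1.1874, so e^(−0.45t) = 0.0146507.
−0.45·t = ln(0.0146507) = -4.2233, so t = 4.2233/0.45 = 9.385.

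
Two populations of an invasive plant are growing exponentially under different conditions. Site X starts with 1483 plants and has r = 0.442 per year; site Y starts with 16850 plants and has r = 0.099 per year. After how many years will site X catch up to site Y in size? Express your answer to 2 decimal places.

Set 1483·e^(0.442t) = 16850·e^(0.099t).
e^((0.442 − 0.099)t) = 16850/1483 → e^(0.343·t) = 11.362.
0.343·t = ln(11.362) = 2.4303, so t = 2.4303/0.343 = 7.0854.

7.09 years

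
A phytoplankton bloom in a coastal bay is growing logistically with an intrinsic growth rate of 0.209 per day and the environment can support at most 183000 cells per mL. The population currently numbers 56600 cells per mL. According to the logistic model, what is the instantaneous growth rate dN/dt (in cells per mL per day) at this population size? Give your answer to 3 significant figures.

dN/dt = rN(1 − N/K) = 0.209 × 56600 × (1 − 56600/183000).
1 − 56600/183000 = 0.69071; dN/dt = 0.209 × 56600 × 0.69071 = 8170.7.

8170 cells per mL per day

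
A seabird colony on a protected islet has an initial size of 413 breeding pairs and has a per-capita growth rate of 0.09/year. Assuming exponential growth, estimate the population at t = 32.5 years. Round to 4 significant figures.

7696 breeding pairs

N(t) = N₀·e^(rt) = 413 × e^(0.09×32.5) = 413 × e^2.925.
e^2.925 ≈ 18.634, so N ≈ 413 × 18.634 = 7695.94.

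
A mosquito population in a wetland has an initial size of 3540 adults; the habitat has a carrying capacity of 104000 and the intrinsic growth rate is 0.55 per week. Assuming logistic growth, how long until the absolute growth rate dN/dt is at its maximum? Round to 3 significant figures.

6.08 weeks

Logistic growth is fastest at N = K/2 = 52000.
A = (K − N₀)/N₀ = 28.379. Set K/(1 + A·e^(−rt)) = K/2 → A·e^(−rt) = 1.
e^(−0.55t) = 1/28.379 = 0.0352379, so t = ln(28.379)/0.55 = 3.3456/0.55 = 6.083.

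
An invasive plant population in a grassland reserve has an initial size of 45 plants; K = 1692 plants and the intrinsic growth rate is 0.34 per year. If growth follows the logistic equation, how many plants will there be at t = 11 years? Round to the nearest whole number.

905 plants

A = (K − N₀)/N₀ = (1692 − 45)/45 = 36.6.
N(t) = K/(1 + A·e^(−rt)) = 1692/(1 + 36.6×e^(−0.34×11)).
e^(−3.74) = 0.023754; denominator = 1 + 36.6×0.023754 = 1.8694.
N = 1692/1.8694 = 905.103.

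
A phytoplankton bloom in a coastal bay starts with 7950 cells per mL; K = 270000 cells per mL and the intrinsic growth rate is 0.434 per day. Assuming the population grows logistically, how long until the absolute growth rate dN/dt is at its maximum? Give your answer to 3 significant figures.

Logistic growth is fastest at N = K/2 = 135000.
A = (K − N₀)/N₀ = 32.962. Set K/(1 + A·e^(−rt)) = K/2 → A·e^(−rt) = 1.
e^(−0.434t) = 1/32.962 = 0.0303377, so t = ln(32.962)/0.434 = 3.4954/0.434 = 8.0538.

8.05 days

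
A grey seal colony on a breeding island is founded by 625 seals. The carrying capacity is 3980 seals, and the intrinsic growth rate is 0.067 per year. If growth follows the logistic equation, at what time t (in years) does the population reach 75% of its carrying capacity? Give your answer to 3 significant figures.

41.5 years

A = (K − N₀)/N₀ = (3980 − 625)/625 = 5.368.
Solve 3980/(1 + 5.368·e^(−0.067t)) = 2985: 1 + 5.368·e^(−0.067t) = 1.3333, so e^(−0.067t) = 0.0620964.
−0.067·t = ln(0.0620964) = -2.7791, so t = 2.7791/0.067 = 41.479.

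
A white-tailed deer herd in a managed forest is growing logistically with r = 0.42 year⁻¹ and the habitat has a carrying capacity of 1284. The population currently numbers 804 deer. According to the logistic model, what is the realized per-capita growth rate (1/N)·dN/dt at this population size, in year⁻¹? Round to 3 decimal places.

0.157 per year

(1/N)·dN/dt = r(1 − N/K) = 0.42 × (1 − 804/1284).
= 0.42 × 0.37383 = 0.15701.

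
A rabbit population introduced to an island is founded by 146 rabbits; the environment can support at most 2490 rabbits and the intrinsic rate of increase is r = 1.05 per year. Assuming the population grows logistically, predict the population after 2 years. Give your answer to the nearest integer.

840 rabbits

A = (K − N₀)/N₀ = (2490 − 146)/146 = 16.055.
N(t) = K/(1 + A·e^(−rt)) = 2490/(1 + 16.055×e^(−1.05×2)).
e^(−2.1) = 0.12246; denominator = 1 + 16.055×0.12246 = 2.966.
N = 2490/2.966 = 839.511.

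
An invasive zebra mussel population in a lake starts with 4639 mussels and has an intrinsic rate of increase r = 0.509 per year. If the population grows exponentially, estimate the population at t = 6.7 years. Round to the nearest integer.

N(t) = N₀·e^(rt) = 4639 × e^(0.509×6.7) = 4639 × e^3.41.
e^3.41 ≈ 30.274, so N ≈ 4639 × 30.274 = 140443.

140443 mussels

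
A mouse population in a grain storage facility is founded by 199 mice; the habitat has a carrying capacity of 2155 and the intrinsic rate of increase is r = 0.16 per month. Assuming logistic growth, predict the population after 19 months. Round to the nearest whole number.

A = (K − N₀)/N₀ = (2155 − 199)/199 = 9.8291.
N(t) = K/(1 + A·e^(−rt)) = 2155/(1 + 9.8291×e^(−0.16×19)).
e^(−3.04) = 0.047835; denominator = 1 + 9.8291×0.047835 = 1.4702.
N = 2155/1.4702 = 1465.81.

1466 mice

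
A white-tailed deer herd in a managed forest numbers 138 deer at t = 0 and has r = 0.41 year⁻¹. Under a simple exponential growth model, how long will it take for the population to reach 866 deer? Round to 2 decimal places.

Set N₀·e^(rt) = 866: e^(0.41·t) = 866/138 = 6.2754.
0.41·t = ln(6.2754) = 1.8366, so t = 1.8366/0.41 = 4.4796.

4.48 years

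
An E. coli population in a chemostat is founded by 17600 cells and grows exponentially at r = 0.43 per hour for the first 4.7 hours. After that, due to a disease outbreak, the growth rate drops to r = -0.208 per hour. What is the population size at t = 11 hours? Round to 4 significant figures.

35820 cells

Phase 1: N(4.7) = 17600·e^(0.43×4.7) = 17600·e^2.021 = 132807.
Phase 2 runs for 11 − 4.7 = 6.3 hours at r = -0.208.
N(11) = 132807·e^(-0.208×6.3) = 132807·e^-1.31 = 35819.7.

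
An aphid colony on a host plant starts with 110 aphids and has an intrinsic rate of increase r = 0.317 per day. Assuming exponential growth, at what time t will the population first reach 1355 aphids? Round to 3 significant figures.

Set N₀·e^(rt) = 1355: e^(0.317·t) = 1355/110 = 12.318.
0.317·t = ln(12.318) = 2.5111, so t = 2.5111/0.317 = 7.9214.

7.92 days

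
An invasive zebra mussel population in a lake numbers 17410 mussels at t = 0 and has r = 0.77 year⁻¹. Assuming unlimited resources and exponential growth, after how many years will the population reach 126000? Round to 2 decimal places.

2.57 years

Set N₀·e^(rt) = 126000: e^(0.77·t) = 126000/17410 = 7.2372.
0.77·t = ln(7.2372) = 1.9792, so t = 1.9792/0.77 = 2.5704.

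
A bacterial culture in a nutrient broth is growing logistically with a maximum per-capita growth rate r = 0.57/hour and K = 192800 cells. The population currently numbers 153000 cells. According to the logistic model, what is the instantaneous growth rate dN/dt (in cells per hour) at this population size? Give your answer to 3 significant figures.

dN/dt = rN(1 − N/K) = 0.57 × 153000 × (1 − 153000/192800).
1 − 153000/192800 = 0.20643; dN/dt = 0.57 × 153000 × 0.20643 = 18003.

18000 cells per hour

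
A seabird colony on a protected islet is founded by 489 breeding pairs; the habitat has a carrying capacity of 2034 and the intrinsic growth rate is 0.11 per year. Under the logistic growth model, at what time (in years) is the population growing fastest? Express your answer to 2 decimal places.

Logistic growth is fastest at N = K/2 = 1017.
A = (K − N₀)/N₀ = 3.1595. Set K/(1 + A·e^(−rt)) = K/2 → A·e^(−rt) = 1.
e^(−0.11t) = 1/3.1595 = 0.316505, so t = ln(3.1595)/0.11 = 1.1504/0.11 = 10.458.

10.46 years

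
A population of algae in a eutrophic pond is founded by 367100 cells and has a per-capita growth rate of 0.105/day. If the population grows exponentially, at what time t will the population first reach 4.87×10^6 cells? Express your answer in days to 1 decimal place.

24.6 days

Set N₀·e^(rt) = 4.87×10^6: e^(0.105·t) = 4.87×10^6/367100 = 13.266.
0.105·t = ln(13.266) = 2.5852, so t = 2.5852/0.105 = 24.621.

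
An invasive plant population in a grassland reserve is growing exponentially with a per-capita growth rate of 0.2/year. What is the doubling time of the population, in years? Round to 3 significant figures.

3.47 years

Doubling time t_d = ln(2)/r = 0.6931/0.2 = 3.4657.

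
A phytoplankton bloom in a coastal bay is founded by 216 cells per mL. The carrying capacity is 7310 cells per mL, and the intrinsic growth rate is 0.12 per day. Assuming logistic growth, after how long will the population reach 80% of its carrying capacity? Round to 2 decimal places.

A = (K − N₀)/N₀ = (7310 − 216)/216 = 32.843.
Solve 7310/(1 + 32.843·e^(−0.12t)) = 5848: 1 + 32.843·e^(−0.12t) = 1.25, so e^(−0.12t) = 0.00761207.
−0.12·t = ln(0.00761207) = -4.878, so t = 4.878/0.12 = 40.65.

40.65 days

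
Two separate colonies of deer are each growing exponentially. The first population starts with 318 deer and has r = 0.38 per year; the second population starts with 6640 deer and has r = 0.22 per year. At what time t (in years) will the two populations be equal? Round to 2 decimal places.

18.99 years

Set 318·e^(0.38t) = 6640·e^(0.22t).
e^((0.38 − 0.22)t) = 6640/318 → e^(0.16·t) = 20.881.
0.16·t = ln(20.881) = 3.0388, so t = 3.0388/0.16 = 18.993.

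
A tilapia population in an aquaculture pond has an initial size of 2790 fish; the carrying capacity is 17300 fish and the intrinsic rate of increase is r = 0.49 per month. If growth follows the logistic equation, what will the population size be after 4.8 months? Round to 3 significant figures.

A = (K − N₀)/N₀ = (17300 − 2790)/2790 = 5.2007.
N(t) = K/(1 + A·e^(−rt)) = 17300/(1 + 5.2007×e^(−0.49×4.8)).
e^(−2.352) = 0.095179; denominator = 1 + 5.2007×0.095179 = 1.495.
N = 17300/1.495 = 11571.9.

11600 fish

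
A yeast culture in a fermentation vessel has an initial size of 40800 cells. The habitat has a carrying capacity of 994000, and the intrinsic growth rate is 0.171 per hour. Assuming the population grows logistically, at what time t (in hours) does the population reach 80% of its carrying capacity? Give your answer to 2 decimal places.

A = (K − N₀)/N₀ = (994000 − 40800)/40800 = 23.363.
Solve 994000/(1 + 23.363·e^(−0.171t)) = 795200: 1 + 23.363·e^(−0.171t) = 1.25, so e^(−0.171t) = 0.0107008.
−0.171·t = ln(0.0107008) = -4.5374, so t = 4.5374/0.171 = 26.535.

26.53 hours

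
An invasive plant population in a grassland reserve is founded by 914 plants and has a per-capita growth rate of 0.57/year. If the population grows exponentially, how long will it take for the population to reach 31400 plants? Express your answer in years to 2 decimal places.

6.20 years

Set N₀·e^(rt) = 31400: e^(0.57·t) = 31400/914 = 34.354.
0.57·t = ln(34.354) = 3.5367, so t = 3.5367/0.57 = 6.2048.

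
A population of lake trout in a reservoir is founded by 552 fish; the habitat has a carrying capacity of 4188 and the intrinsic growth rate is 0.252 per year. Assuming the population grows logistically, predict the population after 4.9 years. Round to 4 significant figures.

1436 fish

A = (K − N₀)/N₀ = (4188 − 552)/552 = 6.587.
N(t) = K/(1 + A·e^(−rt)) = 4188/(1 + 6.587×e^(−0.252×4.9)).
e^(−1.235) = 0.29089; denominator = 1 + 6.587×0.29089 = 2.9161.
N = 4188/2.9161 = 1436.17.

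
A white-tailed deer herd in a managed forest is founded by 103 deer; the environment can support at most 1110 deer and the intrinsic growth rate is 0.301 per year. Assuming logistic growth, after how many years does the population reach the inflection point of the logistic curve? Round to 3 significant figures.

Logistic growth is fastest at N = K/2 = 555.
A = (K − N₀)/N₀ = 9.7767. Set K/(1 + A·e^(−rt)) = K/2 → A·e^(−rt) = 1.
e^(−0.301t) = 1/9.7767 = 0.102284, so t = ln(9.7767)/0.301 = 2.28/0.301 = 7.5748.

7.57 years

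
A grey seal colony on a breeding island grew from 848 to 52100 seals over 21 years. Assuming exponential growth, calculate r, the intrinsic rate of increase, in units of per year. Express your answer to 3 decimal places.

0.196 per year

From N(t) = N₀·e^(rt): e^(r·21) = 52100/848 = 61.439.
r·21 = ln(61.439) = 4.118, so r = 4.118/21 = 0.1961.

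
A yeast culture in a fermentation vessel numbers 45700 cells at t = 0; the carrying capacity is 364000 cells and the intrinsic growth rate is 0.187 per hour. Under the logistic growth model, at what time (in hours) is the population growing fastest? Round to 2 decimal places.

Logistic growth is fastest at N = K/2 = 182000.
A = (K − N₀)/N₀ = 6.965. Set K/(1 + A·e^(−rt)) = K/2 → A·e^(−rt) = 1.
e^(−0.187t) = 1/6.965 = 0.143575, so t = ln(6.965)/0.187 = 1.9409/0.187 = 10.379.

10.38 hours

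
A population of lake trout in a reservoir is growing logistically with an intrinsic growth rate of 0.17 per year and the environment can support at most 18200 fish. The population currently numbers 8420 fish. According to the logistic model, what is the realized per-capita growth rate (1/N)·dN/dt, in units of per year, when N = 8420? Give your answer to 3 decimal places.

(1/N)·dN/dt = r(1 − N/K) = 0.17 × (1 − 8420/18200).
= 0.17 × 0.53736 = 0.091352.

0.091 per year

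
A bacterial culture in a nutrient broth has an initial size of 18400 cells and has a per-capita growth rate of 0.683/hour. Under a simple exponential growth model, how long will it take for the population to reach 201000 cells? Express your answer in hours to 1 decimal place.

3.5 hours

Set N₀·e^(rt) = 201000: e^(0.683·t) = 201000/18400 = 10.924.
0.683·t = ln(10.924) = 2.391, so t = 2.391/0.683 = 3.5007.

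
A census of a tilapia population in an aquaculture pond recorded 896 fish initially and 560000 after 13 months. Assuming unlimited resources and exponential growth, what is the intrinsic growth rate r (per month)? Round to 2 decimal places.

0.50 per month

From N(t) = N₀·e^(rt): e^(r·13) = 560000/896 = 625.
r·13 = ln(625) = 6.4378, so r = 6.4378/13 = 0.49521.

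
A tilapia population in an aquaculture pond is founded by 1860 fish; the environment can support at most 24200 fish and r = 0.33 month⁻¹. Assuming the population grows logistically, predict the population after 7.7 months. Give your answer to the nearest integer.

A = (K − N₀)/N₀ = (24200 − 1860)/1860 = 12.011.
N(t) = K/(1 + A·e^(−rt)) = 24200/(1 + 12.011×e^(−0.33×7.7)).
e^(−2.541) = 0.078788; denominator = 1 + 12.011×0.078788 = 1.9463.
N = 24200/1.9463 = 12433.9.

12434 fish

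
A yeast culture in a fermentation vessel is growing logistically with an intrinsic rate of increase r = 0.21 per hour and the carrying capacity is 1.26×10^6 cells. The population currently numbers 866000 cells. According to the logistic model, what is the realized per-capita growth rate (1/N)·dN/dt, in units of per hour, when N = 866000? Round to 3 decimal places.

(1/N)·dN/dt = r(1 − N/K) = 0.21 × (1 − 866000/1.26×10^6).
= 0.21 × 0.3127 = 0.065667.

0.066 per hour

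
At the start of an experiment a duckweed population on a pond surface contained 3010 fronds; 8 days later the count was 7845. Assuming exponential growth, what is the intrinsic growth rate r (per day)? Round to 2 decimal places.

From N(t) = N₀·e^(rt): e^(r·8) = 7845/3010 = 2.6063.
r·8 = ln(2.6063) = 0.95794, so r = 0.95794/8 = 0.11974.

0.12 per day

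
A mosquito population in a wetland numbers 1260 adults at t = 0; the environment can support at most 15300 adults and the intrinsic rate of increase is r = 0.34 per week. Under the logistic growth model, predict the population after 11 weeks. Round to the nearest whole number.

A = (K − N₀)/N₀ = (15300 − 1260)/1260 = 11.143.
N(t) = K/(1 + A·e^(−rt)) = 15300/(1 + 11.143×e^(−0.34×11)).
e^(−3.74) = 0.023754; denominator = 1 + 11.143×0.023754 = 1.2647.
N = 15300/1.2647 = 12097.8.

12098 adults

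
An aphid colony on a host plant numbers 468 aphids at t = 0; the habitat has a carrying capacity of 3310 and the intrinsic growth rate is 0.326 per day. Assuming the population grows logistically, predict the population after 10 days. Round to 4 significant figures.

A = (K − N₀)/N₀ = (3310 − 468)/468 = 6.0726.
N(t) = K/(1 + A·e^(−rt)) = 3310/(1 + 6.0726×e^(−0.326×10)).
e^(−3.26) = 0.038388; denominator = 1 + 6.0726×0.038388 = 1.2331.
N = 3310/1.2331 = 2684.25.

2684 aphids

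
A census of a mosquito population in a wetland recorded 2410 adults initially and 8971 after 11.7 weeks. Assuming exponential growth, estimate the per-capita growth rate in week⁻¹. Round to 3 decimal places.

0.112 per week

From N(t) = N₀·e^(rt): e^(r·11.7) = 8971/2410 = 3.7224.
r·11.7 = ln(3.7224) = 1.3144, so r = 1.3144/11.7 = 0.11234.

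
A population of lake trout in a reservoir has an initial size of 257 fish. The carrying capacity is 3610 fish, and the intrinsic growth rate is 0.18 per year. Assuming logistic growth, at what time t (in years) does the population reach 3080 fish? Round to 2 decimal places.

A = (K − N₀)/N₀ = (3610 − 257)/257 = 13.047.
Solve 3610/(1 + 13.047·e^(−0.18t)) = 3080: 1 + 13.047·e^(−0.18t) = 1.1721, so e^(−0.18t) = 0.0131894.
−0.18·t = ln(0.0131894) = -4.3283, so t = 4.3283/0.18 = 24.046.

24.05 years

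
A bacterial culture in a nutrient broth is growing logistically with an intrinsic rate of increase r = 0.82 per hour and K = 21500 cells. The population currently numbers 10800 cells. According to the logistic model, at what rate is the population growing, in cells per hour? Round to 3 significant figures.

dN/dt = rN(1 − N/K) = 0.82 × 10800 × (1 − 10800/21500).
1 − 10800/21500 = 0.49767; dN/dt = 0.82 × 10800 × 0.49767 = 4407.4.

4410 cells per hour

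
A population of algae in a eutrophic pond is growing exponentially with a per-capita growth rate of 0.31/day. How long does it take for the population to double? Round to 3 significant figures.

Doubling time t_d = ln(2)/r = 0.6931/0.31 = 2.236.

2.24 days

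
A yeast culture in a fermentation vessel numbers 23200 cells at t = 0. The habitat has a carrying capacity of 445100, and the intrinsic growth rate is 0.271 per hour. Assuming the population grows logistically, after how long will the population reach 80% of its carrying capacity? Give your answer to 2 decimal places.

15.82 hours

A = (K − N₀)/N₀ = (445100 − 23200)/23200 = 18.185.
Solve 445100/(1 + 18.185·e^(−0.271t)) = 356080: 1 + 18.185·e^(−0.271t) = 1.25, so e^(−0.271t) = 0.0137473.
−0.271·t = ln(0.0137473) = -4.2869, so t = 4.2869/0.271 = 15.819.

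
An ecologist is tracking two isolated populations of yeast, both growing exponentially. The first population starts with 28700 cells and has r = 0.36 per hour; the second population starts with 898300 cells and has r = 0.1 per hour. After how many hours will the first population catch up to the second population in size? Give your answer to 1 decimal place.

13.2 hours

Set 28700·e^(0.36t) = 898300·e^(0.1t).
e^((0.36 − 0.1)t) = 898300/28700 → e^(0.26·t) = 31.3.
0.26·t = ln(31.3) = 3.4436, so t = 3.4436/0.26 = 13.245.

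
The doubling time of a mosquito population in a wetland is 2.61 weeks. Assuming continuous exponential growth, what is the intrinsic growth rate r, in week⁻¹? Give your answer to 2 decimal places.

0.27 per week

r = ln(2)/t_d = 0.6931/2.61 = 0.26557.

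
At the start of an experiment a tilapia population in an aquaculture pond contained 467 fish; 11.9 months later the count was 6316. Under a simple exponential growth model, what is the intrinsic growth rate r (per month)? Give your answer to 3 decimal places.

From N(t) = N₀·e^(rt): e^(r·11.9) = 6316/467 = 13.525.
r·11.9 = ln(13.525) = 2.6045, so r = 2.6045/11.9 = 0.21887.

0.219 per month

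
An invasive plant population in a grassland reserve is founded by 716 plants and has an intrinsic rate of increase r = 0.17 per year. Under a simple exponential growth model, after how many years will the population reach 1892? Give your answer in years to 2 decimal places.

Set N₀·e^(rt) = 1892: e^(0.17·t) = 1892/716 = 2.6425.
0.17·t = ln(2.6425) = 0.97171, so t = 0.97171/0.17 = 5.7159.

5.72 years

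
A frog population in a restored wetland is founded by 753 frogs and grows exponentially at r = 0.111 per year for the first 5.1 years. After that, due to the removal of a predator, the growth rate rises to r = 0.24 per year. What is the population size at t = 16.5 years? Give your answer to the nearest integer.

20459 frogs

Phase 1: N(5.1) = 753·e^(0.111×5.1) = 753·e^0.5661 = 1326.32.
Phase 2 runs for 16.5 − 5.1 = 11.4 years at r = 0.24.
N(16.5) = 1326.32·e^(0.24×11.4) = 1326.32·e^2.736 = 20458.7.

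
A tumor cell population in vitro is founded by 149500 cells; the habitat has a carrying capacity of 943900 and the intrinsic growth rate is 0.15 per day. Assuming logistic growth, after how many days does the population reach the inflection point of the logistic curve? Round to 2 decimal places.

11.14 days

Logistic growth is fastest at N = K/2 = 471950.
A = (K − N₀)/N₀ = 5.3137. Set K/(1 + A·e^(−rt)) = K/2 → A·e^(−rt) = 1.
e^(−0.15t) = 1/5.3137 = 0.188192, so t = ln(5.3137)/0.15 = 1.6703/0.15 = 11.135.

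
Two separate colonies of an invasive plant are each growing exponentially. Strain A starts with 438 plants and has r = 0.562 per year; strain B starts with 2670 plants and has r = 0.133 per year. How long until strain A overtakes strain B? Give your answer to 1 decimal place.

Set 438·e^(0.562t) = 2670·e^(0.133t).
e^((0.562 − 0.133)t) = 2670/438 → e^(0.429·t) = 6.0959.
0.429·t = ln(6.0959) = 1.8076, so t = 1.8076/0.429 = 4.2136.

4.2 years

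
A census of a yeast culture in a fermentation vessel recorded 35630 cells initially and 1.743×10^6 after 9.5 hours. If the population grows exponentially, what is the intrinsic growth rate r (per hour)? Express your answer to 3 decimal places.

0.409 per hour

From N(t) = N₀·e^(rt): e^(r·9.5) = 1.743×10^6/35630 = 48.919.
r·9.5 = ln(48.919) = 3.8902, so r = 3.8902/9.5 = 0.40949.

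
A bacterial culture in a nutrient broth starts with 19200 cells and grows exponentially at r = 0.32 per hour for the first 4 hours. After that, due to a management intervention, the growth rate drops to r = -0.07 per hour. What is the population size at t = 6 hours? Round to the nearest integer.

Phase 1: N(4) = 19200·e^(0.32×4) = 19200·e^1.28 = 69055.5.
Phase 2 runs for 6 − 4 = 2 hours at r = -0.07.
N(6) = 69055.5·e^(-0.07×2) = 69055.5·e^-0.14 = 60034.

60034 cells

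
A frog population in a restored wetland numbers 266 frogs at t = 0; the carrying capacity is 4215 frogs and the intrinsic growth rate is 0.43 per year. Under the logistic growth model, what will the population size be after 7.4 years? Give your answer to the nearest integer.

A = (K − N₀)/N₀ = (4215 − 266)/266 = 14.846.
N(t) = K/(1 + A·e^(−rt)) = 4215/(1 + 14.846×e^(−0.43×7.4)).
e^(−3.182) = 0.041503; denominator = 1 + 14.846×0.041503 = 1.6161.
N = 4215/1.6161 = 2608.06.

2608 frogs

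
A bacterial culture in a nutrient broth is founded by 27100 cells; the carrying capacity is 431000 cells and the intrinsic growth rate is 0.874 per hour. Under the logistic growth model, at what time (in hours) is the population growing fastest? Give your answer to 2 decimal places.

Logistic growth is fastest at N = K/2 = 215500.
A = (K − N₀)/N₀ = 14.904. Set K/(1 + A·e^(−rt)) = K/2 → A·e^(−rt) = 1.
e^(−0.874t) = 1/14.904 = 0.0670958, so t = ln(14.904)/0.874 = 2.7016/0.874 = 3.0911.

3.09 hours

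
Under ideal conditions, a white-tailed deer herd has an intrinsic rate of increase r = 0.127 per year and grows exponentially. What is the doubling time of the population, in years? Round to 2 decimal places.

5.46 years

Doubling time t_d = ln(2)/r = 0.6931/0.127 = 5.4579.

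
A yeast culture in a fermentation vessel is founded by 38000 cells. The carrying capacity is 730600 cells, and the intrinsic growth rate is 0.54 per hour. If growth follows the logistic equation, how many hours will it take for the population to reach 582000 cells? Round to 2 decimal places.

7.90 hours

A = (K − N₀)/N₀ = (730600 − 38000)/38000 = 18.226.
Solve 730600/(1 + 18.226·e^(−0.54t)) = 582000: 1 + 18.226·e^(−0.54t) = 1.2553, so e^(−0.54t) = 0.0140087.
−0.54·t = ln(0.0140087) = -4.2681, so t = 4.2681/0.54 = 7.9038.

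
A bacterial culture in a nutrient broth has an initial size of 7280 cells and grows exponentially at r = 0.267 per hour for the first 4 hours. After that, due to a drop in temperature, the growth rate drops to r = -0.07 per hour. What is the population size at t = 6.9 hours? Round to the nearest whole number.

Phase 1: N(4) = 7280·e^(0.267×4) = 7280·e^1.068 = 21181.6.
Phase 2 runs for 6.9 − 4 = 2.9 hours at r = -0.07.
N(6.9) = 21181.6·e^(-0.07×2.9) = 21181.6·e^-0.203 = 17290.

17290 cells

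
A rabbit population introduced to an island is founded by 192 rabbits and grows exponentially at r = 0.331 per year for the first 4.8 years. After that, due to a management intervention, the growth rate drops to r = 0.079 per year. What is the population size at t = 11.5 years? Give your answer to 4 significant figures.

Phase 1: N(4.8) = 192·e^(0.331×4.8) = 192·e^1.589 = 940.391.
Phase 2 runs for 11.5 − 4.8 = 6.7 years at r = 0.079.
N(11.5) = 940.391·e^(0.079×6.7) = 940.391·e^0.5293 = 1596.54.

1597 rabbits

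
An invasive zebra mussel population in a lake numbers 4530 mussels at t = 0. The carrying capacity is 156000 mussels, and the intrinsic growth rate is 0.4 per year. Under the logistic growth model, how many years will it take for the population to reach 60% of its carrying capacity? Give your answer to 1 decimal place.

A = (K − N₀)/N₀ = (156000 − 4530)/4530 = 33.437.
Solve 156000/(1 + 33.437·e^(−0.4t)) = 93600: 1 + 33.437·e^(−0.4t) = 1.6667, so e^(−0.4t) = 0.0199379.
−0.4·t = ln(0.0199379) = -3.9151, so t = 3.9151/0.4 = 9.7878.

9.8 years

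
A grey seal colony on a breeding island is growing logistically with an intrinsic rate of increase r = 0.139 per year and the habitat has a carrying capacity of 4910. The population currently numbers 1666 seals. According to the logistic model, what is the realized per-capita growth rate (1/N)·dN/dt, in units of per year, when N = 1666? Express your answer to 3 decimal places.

(1/N)·dN/dt = r(1 − N/K) = 0.139 × (1 − 1666/4910).
= 0.139 × 0.66069 = 0.091836.

0.092 per year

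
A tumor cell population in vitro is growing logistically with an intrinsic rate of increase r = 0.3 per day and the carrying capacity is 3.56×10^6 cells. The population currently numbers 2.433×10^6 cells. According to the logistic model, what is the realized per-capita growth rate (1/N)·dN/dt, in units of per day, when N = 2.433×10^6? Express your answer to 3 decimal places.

(1/N)·dN/dt = r(1 − N/K) = 0.3 × (1 − 2.433×10^6/3.56×10^6).
= 0.3 × 0.31657 = 0.094972.

0.095 per day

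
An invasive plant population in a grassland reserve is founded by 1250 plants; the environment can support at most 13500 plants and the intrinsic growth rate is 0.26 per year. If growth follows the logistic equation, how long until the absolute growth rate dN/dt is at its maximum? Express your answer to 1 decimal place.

Logistic growth is fastest at N = K/2 = 6750.
A = (K − N₀)/N₀ = 9.8. Set K/(1 + A·e^(−rt)) = K/2 → A·e^(−rt) = 1.
e^(−0.26t) = 1/9.8 = 0.102041, so t = ln(9.8)/0.26 = 2.2824/0.26 = 8.7784.

8.8 years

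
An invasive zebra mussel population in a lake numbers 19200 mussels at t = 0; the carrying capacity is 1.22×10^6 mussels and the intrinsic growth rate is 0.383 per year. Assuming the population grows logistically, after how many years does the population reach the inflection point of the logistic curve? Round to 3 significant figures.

10.8 years

Logistic growth is fastest at N = K/2 = 610000.
A = (K − N₀)/N₀ = 62.542. Set K/(1 + A·e^(−rt)) = K/2 → A·e^(−rt) = 1.
e^(−0.383t) = 1/62.542 = 0.0159893, so t = ln(62.542)/0.383 = 4.1358/0.383 = 10.799.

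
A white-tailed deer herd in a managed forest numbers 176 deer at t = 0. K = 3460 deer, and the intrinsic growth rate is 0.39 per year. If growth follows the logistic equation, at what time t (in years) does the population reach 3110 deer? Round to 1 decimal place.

A = (K − N₀)/N₀ = (3460 − 176)/176 = 18.659.
Solve 3460/(1 + 18.659·e^(−0.39t)) = 3110: 1 + 18.659·e^(−0.39t) = 1.1125, so e^(−0.39t) = 0.00603139.
−0.39·t = ln(0.00603139) = -5.1108, so t = 5.1108/0.39 = 13.105.

13.1 years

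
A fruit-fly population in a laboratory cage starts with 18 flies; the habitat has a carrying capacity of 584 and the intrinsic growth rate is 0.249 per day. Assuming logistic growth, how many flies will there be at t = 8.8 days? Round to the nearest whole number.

A = (K − N₀)/N₀ = (584 − 18)/18 = 31.444.
N(t) = K/(1 + A·e^(−rt)) = 584/(1 + 31.444×e^(−0.249×8.8)).
e^(−2.191) = 0.11178; denominator = 1 + 31.444×0.11178 = 4.5149.
N = 584/4.5149 = 129.348.

129 flies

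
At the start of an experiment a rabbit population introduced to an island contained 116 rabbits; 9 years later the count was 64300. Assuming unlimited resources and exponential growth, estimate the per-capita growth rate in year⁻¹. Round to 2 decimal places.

0.70 per year

From N(t) = N₀·e^(rt): e^(r·9) = 64300/116 = 554.31.
r·9 = ln(554.31) = 6.3177, so r = 6.3177/9 = 0.70197.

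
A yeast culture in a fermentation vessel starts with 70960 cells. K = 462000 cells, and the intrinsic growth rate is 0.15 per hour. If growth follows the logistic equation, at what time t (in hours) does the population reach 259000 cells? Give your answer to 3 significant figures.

A = (K − N₀)/N₀ = (462000 − 70960)/70960 = 5.5107.
Solve 462000/(1 + 5.5107·e^(−0.15t)) = 259000: 1 + 5.5107·e^(−0.15t) = 1.7838, so e^(−0.15t) = 0.142229.
−0.15·t = ln(0.142229) = -1.9503, so t = 1.9503/0.15 = 13.002.

13.0 hours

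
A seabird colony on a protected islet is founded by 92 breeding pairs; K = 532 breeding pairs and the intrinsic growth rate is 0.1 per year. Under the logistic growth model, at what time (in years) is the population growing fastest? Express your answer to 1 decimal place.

15.6 years

Logistic growth is fastest at N = K/2 = 266.
A = (K − N₀)/N₀ = 4.7826. Set K/(1 + A·e^(−rt)) = K/2 → A·e^(−rt) = 1.
e^(−0.1t) = 1/4.7826 = 0.209091, so t = ln(4.7826)/0.1 = 1.565/0.1 = 15.65.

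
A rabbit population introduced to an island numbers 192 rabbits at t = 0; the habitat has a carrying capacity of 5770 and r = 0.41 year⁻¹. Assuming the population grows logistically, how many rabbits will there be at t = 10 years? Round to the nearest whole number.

A = (K − N₀)/N₀ = (5770 − 192)/192 = 29.052.
N(t) = K/(1 + A·e^(−rt)) = 5770/(1 + 29.052×e^(−0.41×10)).
e^(−4.1) = 0.016573; denominator = 1 + 29.052×0.016573 = 1.4815.
N = 5770/1.4815 = 3894.78.

3895 rabbits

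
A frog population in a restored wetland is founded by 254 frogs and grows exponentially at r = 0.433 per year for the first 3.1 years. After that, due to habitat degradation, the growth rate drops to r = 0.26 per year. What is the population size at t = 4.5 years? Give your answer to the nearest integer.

Phase 1: N(3.1) = 254·e^(0.433×3.1) = 254·e^1.342 = 972.271.
Phase 2 runs for 4.5 − 3.1 = 1.4 years at r = 0.26.
N(4.5) = 972.271·e^(0.26×1.4) = 972.271·e^0.364 = 1399.17.

1399 frogs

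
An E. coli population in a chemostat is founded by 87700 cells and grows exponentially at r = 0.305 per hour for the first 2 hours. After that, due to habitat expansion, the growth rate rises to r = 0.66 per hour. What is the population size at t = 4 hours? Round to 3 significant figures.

604000 cells

Phase 1: N(2) = 87700·e^(0.305×2) = 87700·e^0.61 = 161406.
Phase 2 runs for 4 − 2 = 2 hours at r = 0.66.
N(4) = 161406·e^(0.66×2) = 161406·e^1.32 = 604210.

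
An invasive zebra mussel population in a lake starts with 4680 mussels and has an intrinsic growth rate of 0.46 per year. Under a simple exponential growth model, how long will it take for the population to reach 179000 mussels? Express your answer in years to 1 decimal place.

7.9 years

Set N₀·e^(rt) = 179000: e^(0.46·t) = 179000/4680 = 38.248.
0.46·t = ln(38.248) = 3.6441, so t = 3.6441/0.46 = 7.9219.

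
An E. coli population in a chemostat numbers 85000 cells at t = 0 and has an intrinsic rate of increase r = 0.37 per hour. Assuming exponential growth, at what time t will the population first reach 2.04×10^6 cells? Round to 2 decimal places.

8.59 hours

Set N₀·e^(rt) = 2.04×10^6: e^(0.37·t) = 2.04×10^6/85000 = 24.
0.37·t = ln(24) = 3.1781, so t = 3.1781/0.37 = 8.5893.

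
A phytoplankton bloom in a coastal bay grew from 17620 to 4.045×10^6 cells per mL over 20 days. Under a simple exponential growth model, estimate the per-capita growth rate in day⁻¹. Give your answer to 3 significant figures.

0.272 per day

From N(t) = N₀·e^(rt): e^(r·20) = 4.045×10^6/17620 = 229.57.
r·20 = ln(229.57) = 5.4362, so r = 5.4362/20 = 0.27181.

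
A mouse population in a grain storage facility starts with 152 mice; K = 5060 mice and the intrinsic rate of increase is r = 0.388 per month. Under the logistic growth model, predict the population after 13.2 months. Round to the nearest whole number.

4243 mice

A = (K − N₀)/N₀ = (5060 − 152)/152 = 32.289.
N(t) = K/(1 + A·e^(−rt)) = 5060/(1 + 32.289×e^(−0.388×13.2)).
e^(−5.122) = 0.0059665; denominator = 1 + 32.289×0.0059665 = 1.1927.
N = 5060/1.1927 = 4242.64.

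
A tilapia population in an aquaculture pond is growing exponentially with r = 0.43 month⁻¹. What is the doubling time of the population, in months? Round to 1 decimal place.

Doubling time t_d = ln(2)/r = 0.6931/0.43 = 1.612.

1.6 months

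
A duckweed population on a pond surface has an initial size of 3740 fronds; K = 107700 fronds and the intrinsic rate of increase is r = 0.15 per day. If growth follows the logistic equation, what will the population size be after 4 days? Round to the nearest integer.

A = (K − N₀)/N₀ = (107700 − 3740)/3740 = 27.797.
N(t) = K/(1 + A·e^(−rt)) = 107700/(1 + 27.797×e^(−0.15×4)).
e^(−0.6) = 0.54881; denominator = 1 + 27.797×0.54881 = 16.255.
N = 107700/16.255 = 6625.57.

6626 fronds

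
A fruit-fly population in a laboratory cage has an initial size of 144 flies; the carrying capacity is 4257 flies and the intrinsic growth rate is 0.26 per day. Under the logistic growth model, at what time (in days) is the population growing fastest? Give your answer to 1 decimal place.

Logistic growth is fastest at N = K/2 = 2128.5.
A = (K − N₀)/N₀ = 28.562. Set K/(1 + A·e^(−rt)) = K/2 → A·e^(−rt) = 1.
e^(−0.26t) = 1/28.562 = 0.0350109, so t = ln(28.562)/0.26 = 3.3521/0.26 = 12.893.

12.9 days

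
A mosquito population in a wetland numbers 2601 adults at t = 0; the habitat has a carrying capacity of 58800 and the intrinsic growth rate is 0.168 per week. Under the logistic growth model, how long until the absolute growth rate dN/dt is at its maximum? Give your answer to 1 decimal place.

18.3 weeks

Logistic growth is fastest at N = K/2 = 29400.
A = (K − N₀)/N₀ = 21.607. Set K/(1 + A·e^(−rt)) = K/2 → A·e^(−rt) = 1.
e^(−0.168t) = 1/21.607 = 0.046282, so t = ln(21.607)/0.168 = 3.073/0.168 = 18.292.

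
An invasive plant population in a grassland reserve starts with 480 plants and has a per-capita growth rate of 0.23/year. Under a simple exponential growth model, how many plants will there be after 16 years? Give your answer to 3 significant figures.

19000 plants

N(t) = N₀·e^(rt) = 480 × e^(0.23×16) = 480 × e^3.68.
e^3.68 ≈ 39.646, so N ≈ 480 × 39.646 = 19030.3.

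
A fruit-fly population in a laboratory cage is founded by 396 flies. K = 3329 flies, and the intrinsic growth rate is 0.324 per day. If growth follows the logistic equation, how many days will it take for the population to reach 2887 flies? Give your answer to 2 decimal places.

11.97 days

A = (K − N₀)/N₀ = (3329 − 396)/396 = 7.4066.
Solve 3329/(1 + 7.4066·e^(−0.324t)) = 2887: 1 + 7.4066·e^(−0.324t) = 1.1531, so e^(−0.324t) = 0.0206709.
−0.324·t = ln(0.0206709) = -3.879, so t = 3.879/0.324 = 11.972.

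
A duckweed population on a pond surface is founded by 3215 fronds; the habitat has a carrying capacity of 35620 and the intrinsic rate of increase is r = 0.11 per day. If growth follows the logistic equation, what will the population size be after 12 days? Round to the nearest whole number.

9646 fronds

A = (K − N₀)/N₀ = (35620 − 3215)/3215 = 10.079.
N(t) = K/(1 + A·e^(−rt)) = 35620/(1 + 10.079×e^(−0.11×12)).
e^(−1.32) = 0.26714; denominator = 1 + 10.079×0.26714 = 3.6925.
N = 35620/3.6925 = 9646.47.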